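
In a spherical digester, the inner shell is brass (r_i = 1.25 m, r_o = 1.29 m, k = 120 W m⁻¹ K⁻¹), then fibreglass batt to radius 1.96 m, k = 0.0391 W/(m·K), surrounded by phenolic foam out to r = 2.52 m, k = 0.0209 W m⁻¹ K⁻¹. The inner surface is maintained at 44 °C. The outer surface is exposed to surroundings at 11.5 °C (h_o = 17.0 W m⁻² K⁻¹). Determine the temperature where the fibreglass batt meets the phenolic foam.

Resistance network (inner→outer):
  R_brass = (1/1.25 − 1/1.29)/(4πk) = 0.02481/(4π·120) = 1.645×10^-5 K/W
  R_fibreglass batt = (1/1.29 − 1/1.96)/(4πk) = 0.2650/(4π·0.0391) = 0.5393 K/W
  R_phenolic foam = (1/1.96 − 1/2.52)/(4πk) = 0.1134/(4π·0.0209) = 0.4317 K/W
  R_conv,out = 1/(4πr²h) = 1/(4π·2.52²·17.0) = 7.371×10^-4 K/W
ΣR = 1.645×10^-5 + 0.5393 + 0.4317 + 7.371×10^-4 = 0.9718 K/W
Q = ΔT/ΣR = (44 °C − 11.5 °C)/0.9718 = 33.44 W
From the inner boundary to the fibreglass batt/phenolic foam interface, ΣR_partial = 0.5393 K/W.
T_interface = T_in − Q·ΣR_partial = 44 °C − (33.44)(0.5393) = 26.0 °C

T = 26.0 °C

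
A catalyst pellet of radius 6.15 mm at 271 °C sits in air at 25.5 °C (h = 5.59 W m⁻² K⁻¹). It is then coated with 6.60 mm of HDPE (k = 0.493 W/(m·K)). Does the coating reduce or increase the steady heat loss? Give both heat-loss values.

increases: 0.652 → 2.43 W

Critical radius for a sphere: r_cr = 2k/h = 0.176 m = 17.6 cm.
Outer radius after coating: r₂ = 0.00615 + 0.00660 = 0.01275 m.
Since r₁ < r_cr and r₂ ≤ r_cr, the coating moves toward the maximum at r_cr — heat loss rises.
Bare: R = 1/(4πr₁²h) = 376.4 K/W; Q = 245.5/376.4 = 0.652 W.
Coated: R = R_cond + R_conv = 101.2 K/W; Q = 245.5/101.2 = 2.43 W.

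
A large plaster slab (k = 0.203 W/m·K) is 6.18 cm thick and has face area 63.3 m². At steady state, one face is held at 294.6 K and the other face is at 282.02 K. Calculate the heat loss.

Q = kA·ΔT/L = 0.203 × 63.3 × |294.6 K − 282.02 K| / 0.0618 = 2620 W

Q = 2.62 kW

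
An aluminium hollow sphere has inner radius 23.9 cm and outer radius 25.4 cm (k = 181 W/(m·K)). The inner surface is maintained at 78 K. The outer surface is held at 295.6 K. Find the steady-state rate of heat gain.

Q = 2000 kW

Q = 4πk·ΔT/(1/r₁ − 1/r₂) = 4π × 181 × 217.6 / (1/0.239 − 1/0.254) = 2.00×10^6 W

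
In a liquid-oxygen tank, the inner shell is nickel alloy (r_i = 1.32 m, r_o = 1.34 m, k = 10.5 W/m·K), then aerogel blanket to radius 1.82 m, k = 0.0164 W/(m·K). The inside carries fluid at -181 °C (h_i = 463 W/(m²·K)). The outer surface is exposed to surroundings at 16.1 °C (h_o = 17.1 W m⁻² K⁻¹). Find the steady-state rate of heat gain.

Q = 206 W

Treat each layer as a resistance in series:
  R_conv,in = 1/(4πr²h) = 1/(4π·1.32²·463) = 9.864×10^-5 K/W
  R_nickel alloy = (1/1.32 − 1/1.34)/(4πk) = 0.01131/(4π·10.5) = 8.569×10^-5 K/W
  R_aerogel blanket = (1/1.34 − 1/1.82)/(4πk) = 0.1968/(4π·0.0164) = 0.9550 K/W
  R_conv,out = 1/(4πr²h) = 1/(4π·1.82²·17.1) = 0.001405 K/W
ΣR = 9.864×10^-5 + 8.569×10^-5 + 0.9550 + 0.001405 = 0.9566 K/W
Q = ΔT/ΣR = (-181 °C − 16.1 °C)/0.9566 = -206 W
(Negative Q ⇒ heat flows inward; heat gain = 206 W.)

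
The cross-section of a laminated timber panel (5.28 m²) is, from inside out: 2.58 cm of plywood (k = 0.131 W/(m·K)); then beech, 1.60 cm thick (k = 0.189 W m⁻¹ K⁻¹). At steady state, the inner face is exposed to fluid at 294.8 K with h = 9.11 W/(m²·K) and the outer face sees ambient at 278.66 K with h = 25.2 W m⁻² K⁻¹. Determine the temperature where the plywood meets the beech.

Treat each layer as a resistance in series:
  R_conv,in = 1/(hA) = 1/(9.11·5.28) = 0.02079 K/W
  R_plywood = L/(kA) = 0.0258/(0.131·5.28) = 0.03730 K/W
  R_beech = L/(kA) = 0.0160/(0.189·5.28) = 0.01603 K/W
  R_conv,out = 1/(hA) = 1/(25.2·5.28) = 0.007516 K/W
ΣR = 0.02079 + 0.03730 + 0.01603 + 0.007516 = 0.08164 K/W
Q = ΔT/ΣR = (294.8 K − 278.66 K)/0.08164 = 197.7 W
From the inner boundary to the plywood/beech interface, ΣR_partial = 0.05809 K/W.
T_interface = T_in − Q·ΣR_partial = 294.8 K − (197.7)(0.05809) = 283.3 K

T = 283.3 K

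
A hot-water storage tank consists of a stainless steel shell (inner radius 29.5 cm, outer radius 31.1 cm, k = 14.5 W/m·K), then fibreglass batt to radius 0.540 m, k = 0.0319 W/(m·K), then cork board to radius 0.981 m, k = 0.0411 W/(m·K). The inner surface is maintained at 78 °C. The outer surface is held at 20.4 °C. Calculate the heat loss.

Series thermal resistances, inner to outer:
  R_stainless steel = (1/0.295 − 1/0.311)/(4πk) = 0.1744/(4π·14.5) = 9.571×10^-4 K/W
  R_fibreglass batt = (1/0.311 − 1/0.540)/(4πk) = 1.364/(4π·0.0319) = 3.402 K/W
  R_cork board = (1/0.540 − 1/0.981)/(4πk) = 0.8325/(4π·0.0411) = 1.612 K/W
ΣR = 9.571×10^-4 + 3.402 + 1.612 = 5.015 K/W
Q = ΔT/ΣR = (78 °C − 20.4 °C)/5.015 = 11.5 W

Q = 11.5 W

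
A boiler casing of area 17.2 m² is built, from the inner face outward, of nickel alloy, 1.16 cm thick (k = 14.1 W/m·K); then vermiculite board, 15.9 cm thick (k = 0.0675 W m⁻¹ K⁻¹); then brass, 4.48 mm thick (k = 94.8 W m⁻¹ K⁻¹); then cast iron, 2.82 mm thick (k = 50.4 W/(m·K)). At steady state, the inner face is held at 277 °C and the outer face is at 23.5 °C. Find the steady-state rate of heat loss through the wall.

Resistance network (inner→outer):
  R_nickel alloy = L/(kA) = 0.0116/(14.1·17.2) = 4.783×10^-5 K/W
  R_vermiculite board = L/(kA) = 0.159/(0.0675·17.2) = 0.1370 K/W
  R_brass = L/(kA) = 0.00448/(94.8·17.2) = 2.748×10^-6 K/W
  R_cast iron = L/(kA) = 0.00282/(50.4·17.2) = 3.253×10^-6 K/W
ΣR = 4.783×10^-5 + 0.1370 + 2.748×10^-6 + 3.253×10^-6 = 0.1371 K/W
Q = ΔT/ΣR = (277 °C − 23.5 °C)/0.1371 = 1850 W

Q = 1850 W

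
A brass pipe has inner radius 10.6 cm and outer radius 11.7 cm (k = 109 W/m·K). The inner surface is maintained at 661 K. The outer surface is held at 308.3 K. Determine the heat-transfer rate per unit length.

Q' = 2450 kW/m

Q' = 2πk·ΔT/ln(r₂/r₁) = 2π × 109 × 352.7 / ln(0.117/0.106) = 2.45×10^6 W/m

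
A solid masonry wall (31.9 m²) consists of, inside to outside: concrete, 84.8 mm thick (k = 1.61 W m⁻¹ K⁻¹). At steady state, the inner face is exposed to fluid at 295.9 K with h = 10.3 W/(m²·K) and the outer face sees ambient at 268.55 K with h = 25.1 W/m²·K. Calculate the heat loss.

Treat each layer as a resistance in series:
  R_conv,in = 1/(hA) = 1/(10.3·31.9) = 0.003043 K/W
  R_concrete = L/(kA) = 0.0848/(1.61·31.9) = 0.001651 K/W
  R_conv,out = 1/(hA) = 1/(25.1·31.9) = 0.001249 K/W
ΣR = 0.003043 + 0.001651 + 0.001249 = 0.005943 K/W
Q = ΔT/ΣR = (295.9 K − 268.55 K)/0.005943 = 4600 W

Q = 4.60 kW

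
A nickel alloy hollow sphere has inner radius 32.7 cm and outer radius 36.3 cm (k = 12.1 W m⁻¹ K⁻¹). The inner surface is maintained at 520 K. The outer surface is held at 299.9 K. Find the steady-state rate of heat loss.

Q = 1.10×10^5 W

Q = 4πk·ΔT/(1/r₁ − 1/r₂) = 4π × 12.1 × 220.1 / (1/0.327 − 1/0.363) = 1.10×10^5 W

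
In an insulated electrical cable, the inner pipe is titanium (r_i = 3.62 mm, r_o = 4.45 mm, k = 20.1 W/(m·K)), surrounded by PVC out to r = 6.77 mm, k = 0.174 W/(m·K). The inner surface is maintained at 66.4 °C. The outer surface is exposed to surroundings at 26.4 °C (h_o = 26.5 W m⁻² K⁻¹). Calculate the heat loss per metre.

Treat each layer as a resistance in series:
  R'_titanium = ln(0.00445/0.00362)/(2πk) = 0.2064/(2π·20.1) = 0.001635 m·K/W
  R'_PVC = ln(0.00677/0.00445)/(2πk) = 0.4196/(2π·0.174) = 0.3838 m·K/W
  R'_conv,out = 1/(2πr h) = 1/(2π·0.00677·26.5) = 0.8871 m·K/W
ΣR = 0.001635 + 0.3838 + 0.8871 = 1.273 m·K/W
Q' = ΔT/ΣR = (66.4 °C − 26.4 °C)/1.273 = 31.4 W/m

Q' = 31.4 W/m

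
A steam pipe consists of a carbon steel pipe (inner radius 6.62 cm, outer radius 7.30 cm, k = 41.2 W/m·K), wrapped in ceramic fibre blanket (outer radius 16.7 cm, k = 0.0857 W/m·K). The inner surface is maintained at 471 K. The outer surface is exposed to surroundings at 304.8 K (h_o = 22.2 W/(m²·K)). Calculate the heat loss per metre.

Resistance network (inner→outer):
  R'_carbon steel = ln(0.0730/0.0662)/(2πk) = 0.09778/(2π·41.2) = 3.777×10^-4 m·K/W
  R'_ceramic fibre blanket = ln(0.167/0.0730)/(2πk) = 0.8275/(2π·0.0857) = 1.537 m·K/W
  R'_conv,out = 1/(2πr h) = 1/(2π·0.167·22.2) = 0.04293 m·K/W
ΣR = 3.777×10^-4 + 1.537 + 0.04293 = 1.580 m·K/W
Q' = ΔT/ΣR = (471 K − 304.8 K)/1.580 = 105 W/m

Q' = 105 W/m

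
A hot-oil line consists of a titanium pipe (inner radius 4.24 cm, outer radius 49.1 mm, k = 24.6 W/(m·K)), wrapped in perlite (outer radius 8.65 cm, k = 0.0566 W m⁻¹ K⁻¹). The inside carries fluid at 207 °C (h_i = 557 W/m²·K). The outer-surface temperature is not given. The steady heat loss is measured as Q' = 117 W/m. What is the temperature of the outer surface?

T_out = 19.8 °C

Sum the resistances:
  R'_conv,in = 1/(2πr h) = 1/(2π·0.0424·557) = 0.006739 m·K/W
  R'_titanium = ln(0.0491/0.0424)/(2πk) = 0.1467/(2π·24.6) = 9.492×10^-4 m·K/W
  R'_perlite = ln(0.0865/0.0491)/(2πk) = 0.5663/(2π·0.0566) = 1.592 m·K/W
ΣR = 1.600 m·K/W
ΔT = Q'·ΣR = 117 × 1.600 = 187.2 K
Heat flows outward, so T_out = T_in − ΔT = 207 − 187.2 = 19.8 °C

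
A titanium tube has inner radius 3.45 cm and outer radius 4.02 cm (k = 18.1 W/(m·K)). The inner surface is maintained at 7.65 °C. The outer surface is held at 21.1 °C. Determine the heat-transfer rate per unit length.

Q' = 2πk·ΔT/ln(r₂/r₁) = 2π × 18.1 × 13.45 / ln(0.0402/0.0345) = 10000 W/m

Q' = 10.0 kW/m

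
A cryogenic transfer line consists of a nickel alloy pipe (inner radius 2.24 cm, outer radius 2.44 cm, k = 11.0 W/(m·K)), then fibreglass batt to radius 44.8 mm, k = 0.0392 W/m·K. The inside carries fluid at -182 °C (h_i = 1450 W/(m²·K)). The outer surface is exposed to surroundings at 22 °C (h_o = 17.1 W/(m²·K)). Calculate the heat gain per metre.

Q' = 76.1 W/m

Series thermal resistances, inner to outer:
  R'_conv,in = 1/(2πr h) = 1/(2π·0.0224·1450) = 0.004900 m·K/W
  R'_nickel alloy = ln(0.0244/0.0224)/(2πk) = 0.08552/(2π·11.0) = 0.001237 m·K/W
  R'_fibreglass batt = ln(0.0448/0.0244)/(2πk) = 0.6076/(2π·0.0392) = 2.467 m·K/W
  R'_conv,out = 1/(2πr h) = 1/(2π·0.0448·17.1) = 0.2078 m·K/W
ΣR = 0.004900 + 0.001237 + 2.467 + 0.2078 = 2.681 m·K/W
Q' = ΔT/ΣR = (-182 °C − 22 °C)/2.681 = -76.1 W/m
(Negative Q' ⇒ heat flows inward; heat gain = 76.1 W/m.)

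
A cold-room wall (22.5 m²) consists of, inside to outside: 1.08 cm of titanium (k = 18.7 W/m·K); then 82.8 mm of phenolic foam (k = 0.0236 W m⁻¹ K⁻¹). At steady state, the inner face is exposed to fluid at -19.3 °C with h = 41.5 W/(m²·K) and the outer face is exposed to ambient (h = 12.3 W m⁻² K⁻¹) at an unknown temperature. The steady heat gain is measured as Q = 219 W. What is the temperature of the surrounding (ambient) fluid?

Series resistances:
  R_conv,in = 1/(hA) = 1/(41.5·22.5) = 0.001071 K/W
  R_titanium = L/(kA) = 0.0108/(18.7·22.5) = 2.567×10^-5 K/W
  R_phenolic foam = L/(kA) = 0.0828/(0.0236·22.5) = 0.1559 K/W
  R_conv,out = 1/(hA) = 1/(12.3·22.5) = 0.003613 K/W
ΣR = 0.1606 K/W
ΔT = Q·ΣR = 219 × 0.1606 = 35.17 K
Heat flows inward, so T_out = T_in + ΔT = -19.3 + 35.17 = 15.9 °C

T_out = 15.9 °C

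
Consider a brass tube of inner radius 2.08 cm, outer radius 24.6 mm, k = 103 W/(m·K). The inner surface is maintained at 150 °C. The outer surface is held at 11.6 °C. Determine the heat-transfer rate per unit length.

Q' = 534 kW/m

Q' = 2πk·ΔT/ln(r₂/r₁) = 2π × 103 × 138.4 / ln(0.0246/0.0208) = 5.34×10^5 W/m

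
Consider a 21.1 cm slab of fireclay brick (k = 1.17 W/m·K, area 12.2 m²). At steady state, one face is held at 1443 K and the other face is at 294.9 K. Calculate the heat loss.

Q = 77.7 kW

Q = kA·ΔT/L = 1.17 × 12.2 × |1443 K − 294.9 K| / 0.211 = 77700 W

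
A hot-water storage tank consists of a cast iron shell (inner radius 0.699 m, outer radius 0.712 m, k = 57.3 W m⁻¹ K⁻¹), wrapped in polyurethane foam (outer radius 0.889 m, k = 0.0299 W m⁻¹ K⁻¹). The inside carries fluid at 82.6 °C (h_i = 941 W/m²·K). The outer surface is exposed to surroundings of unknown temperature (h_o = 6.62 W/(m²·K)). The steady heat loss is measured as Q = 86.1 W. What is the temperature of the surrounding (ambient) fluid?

T_out = 17.2 °C

Sum the resistances:
  R_conv,in = 1/(4πr²h) = 1/(4π·0.699²·941) = 1.731×10^-4 K/W
  R_cast iron = (1/0.699 − 1/0.712)/(4πk) = 0.02612/(4π·57.3) = 3.628×10^-5 K/W
  R_polyurethane foam = (1/0.712 − 1/0.889)/(4πk) = 0.2796/(4π·0.0299) = 0.7442 K/W
  R_conv,out = 1/(4πr²h) = 1/(4π·0.889²·6.62) = 0.01521 K/W
ΣR = 0.7597 K/W
ΔT = Q·ΣR = 86.1 × 0.7597 = 65.41 K
Heat flows outward, so T_out = T_in − ΔT = 82.6 − 65.41 = 17.2 °C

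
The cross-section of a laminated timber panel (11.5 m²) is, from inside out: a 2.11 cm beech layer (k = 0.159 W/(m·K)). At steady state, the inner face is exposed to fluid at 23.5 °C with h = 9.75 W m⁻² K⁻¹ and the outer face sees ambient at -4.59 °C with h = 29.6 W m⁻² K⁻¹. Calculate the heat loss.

Treat each layer as a resistance in series:
  R_conv,in = 1/(hA) = 1/(9.75·11.5) = 0.008919 K/W
  R_beech = L/(kA) = 0.0211/(0.159·11.5) = 0.01154 K/W
  R_conv,out = 1/(hA) = 1/(29.6·11.5) = 0.002938 K/W
ΣR = 0.008919 + 0.01154 + 0.002938 = 0.02340 K/W
Q = ΔT/ΣR = (23.5 °C − -4.59 °C)/0.02340 = 1200 W

Q = 1200 W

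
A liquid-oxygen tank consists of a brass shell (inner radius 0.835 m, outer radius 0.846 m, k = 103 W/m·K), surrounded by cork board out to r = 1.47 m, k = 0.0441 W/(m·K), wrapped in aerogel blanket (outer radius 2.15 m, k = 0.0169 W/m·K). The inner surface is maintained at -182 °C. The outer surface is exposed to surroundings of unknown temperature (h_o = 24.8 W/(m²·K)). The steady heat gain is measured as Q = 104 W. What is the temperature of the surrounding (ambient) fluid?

T_out = 17.6 °C

Series resistances:
  R_brass = (1/0.835 − 1/0.846)/(4πk) = 0.01557/(4π·103) = 1.203×10^-5 K/W
  R_cork board = (1/0.846 − 1/1.47)/(4πk) = 0.5018/(4π·0.0441) = 0.9054 K/W
  R_aerogel blanket = (1/1.47 − 1/2.15)/(4πk) = 0.2152/(4π·0.0169) = 1.013 K/W
  R_conv,out = 1/(4πr²h) = 1/(4π·2.15²·24.8) = 6.942×10^-4 K/W
ΣR = 1.919 K/W
ΔT = Q·ΣR = 104 × 1.919 = 199.6 K
Heat flows inward, so T_out = T_in + ΔT = -182 + 199.6 = 17.6 °C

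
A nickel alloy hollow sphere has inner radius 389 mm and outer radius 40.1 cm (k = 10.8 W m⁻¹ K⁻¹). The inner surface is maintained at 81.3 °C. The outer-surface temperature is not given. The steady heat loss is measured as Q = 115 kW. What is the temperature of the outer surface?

Series resistances:
  R_nickel alloy = (1/0.389 − 1/0.401)/(4πk) = 0.07693/(4π·10.8) = 5.668×10^-4 K/W
ΣR = 5.668×10^-4 K/W
ΔT = Q·ΣR = 1.15×10^5 × 5.668×10^-4 = 65.18 K
Heat flows outward, so T_out = T_in − ΔT = 81.3 − 65.18 = 16.1 °C

T_out = 16.1 °C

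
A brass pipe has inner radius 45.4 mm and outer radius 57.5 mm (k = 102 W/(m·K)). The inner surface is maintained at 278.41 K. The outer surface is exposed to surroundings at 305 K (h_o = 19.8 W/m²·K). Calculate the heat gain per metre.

Treat each layer as a resistance in series:
  R'_brass = ln(0.0575/0.0454)/(2πk) = 0.2363/(2π·102) = 3.687×10^-4 m·K/W
  R'_conv,out = 1/(2πr h) = 1/(2π·0.0575·19.8) = 0.1398 m·K/W
ΣR = 3.687×10^-4 + 0.1398 = 0.1402 m·K/W
Q' = ΔT/ΣR = (278.41 K − 305 K)/0.1402 = -190 W/m
(Negative Q' ⇒ heat flows inward; heat gain = 190 W/m.)

Q' = 190 W/m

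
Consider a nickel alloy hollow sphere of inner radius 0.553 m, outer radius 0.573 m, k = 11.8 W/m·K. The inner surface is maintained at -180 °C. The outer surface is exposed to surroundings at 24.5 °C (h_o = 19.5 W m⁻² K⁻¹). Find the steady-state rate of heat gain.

Q = 15.9 kW

Resistance network (inner→outer):
  R_nickel alloy = (1/0.553 − 1/0.573)/(4πk) = 0.06312/(4π·11.8) = 4.257×10^-4 K/W
  R_conv,out = 1/(4πr²h) = 1/(4π·0.573²·19.5) = 0.01243 K/W
ΣR = 4.257×10^-4 + 0.01243 = 0.01286 K/W
Q = ΔT/ΣR = (-180 °C − 24.5 °C)/0.01286 = -15900 W
(Negative Q ⇒ heat flows inward; heat gain = 15900 W.)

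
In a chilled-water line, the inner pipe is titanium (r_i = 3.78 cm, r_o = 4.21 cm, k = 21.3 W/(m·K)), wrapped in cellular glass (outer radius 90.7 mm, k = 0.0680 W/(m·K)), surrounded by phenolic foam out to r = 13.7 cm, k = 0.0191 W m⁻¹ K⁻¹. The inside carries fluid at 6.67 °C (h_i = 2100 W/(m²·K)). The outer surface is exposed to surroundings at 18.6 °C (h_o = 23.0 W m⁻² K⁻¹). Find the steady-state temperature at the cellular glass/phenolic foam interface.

T = 10.7 °C

Series thermal resistances, inner to outer:
  R'_conv,in = 1/(2πr h) = 1/(2π·0.0378·2100) = 0.002005 m·K/W
  R'_titanium = ln(0.0421/0.0378)/(2πk) = 0.1077/(2π·21.3) = 8.050×10^-4 m·K/W
  R'_cellular glass = ln(0.0907/0.0421)/(2πk) = 0.7675/(2π·0.0680) = 1.796 m·K/W
  R'_phenolic foam = ln(0.137/0.0907)/(2πk) = 0.4124/(2π·0.0191) = 3.437 m·K/W
  R'_conv,out = 1/(2πr h) = 1/(2π·0.137·23.0) = 0.05051 m·K/W
ΣR = 0.002005 + 8.050×10^-4 + 1.796 + 3.437 + 0.05051 = 5.286 m·K/W
Q' = ΔT/ΣR = (6.67 °C − 18.6 °C)/5.286 = -2.257 W/m
From the inner boundary to the cellular glass/phenolic foam interface, ΣR_partial = 1.799 m·K/W.
T_interface = T_in − Q'·ΣR_partial = 6.67 °C − (-2.257)(1.799) = 10.7 °C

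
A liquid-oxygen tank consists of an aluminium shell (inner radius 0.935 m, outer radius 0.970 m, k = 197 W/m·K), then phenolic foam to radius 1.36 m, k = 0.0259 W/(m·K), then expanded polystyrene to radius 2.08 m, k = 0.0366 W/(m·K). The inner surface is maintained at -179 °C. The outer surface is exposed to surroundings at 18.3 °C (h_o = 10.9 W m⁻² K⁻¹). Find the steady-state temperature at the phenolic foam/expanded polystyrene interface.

T = -56.5 °C

Treat each layer as a resistance in series:
  R_aluminium = (1/0.935 − 1/0.970)/(4πk) = 0.03859/(4π·197) = 1.559×10^-5 K/W
  R_phenolic foam = (1/0.970 − 1/1.36)/(4πk) = 0.2956/(4π·0.0259) = 0.9083 K/W
  R_expanded polystyrene = (1/1.36 − 1/2.08)/(4πk) = 0.2545/(4π·0.0366) = 0.5534 K/W
  R_conv,out = 1/(4πr²h) = 1/(4π·2.08²·10.9) = 0.001687 K/W
ΣR = 1.559×10^-5 + 0.9083 + 0.5534 + 0.001687 = 1.463 K/W
Q = ΔT/ΣR = (-179 °C − 18.3 °C)/1.463 = -134.9 W
From the inner boundary to the phenolic foam/expanded polystyrene interface, ΣR_partial = 0.9083 K/W.
T_interface = T_in − Q·ΣR_partial = -179 °C − (-134.9)(0.9083) = -56.5 °C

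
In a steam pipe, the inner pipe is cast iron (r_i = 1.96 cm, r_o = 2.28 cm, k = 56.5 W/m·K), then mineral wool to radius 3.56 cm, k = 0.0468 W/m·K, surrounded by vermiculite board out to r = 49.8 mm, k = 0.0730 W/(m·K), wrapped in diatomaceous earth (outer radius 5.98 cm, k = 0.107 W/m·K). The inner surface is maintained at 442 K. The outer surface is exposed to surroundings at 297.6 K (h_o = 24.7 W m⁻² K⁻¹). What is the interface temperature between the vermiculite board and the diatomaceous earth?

Treat each layer as a resistance in series:
  R'_cast iron = ln(0.0228/0.0196)/(2πk) = 0.1512/(2π·56.5) = 4.260×10^-4 m·K/W
  R'_mineral wool = ln(0.0356/0.0228)/(2πk) = 0.4456/(2π·0.0468) = 1.515 m·K/W
  R'_vermiculite board = ln(0.0498/0.0356)/(2πk) = 0.3357/(2π·0.0730) = 0.7318 m·K/W
  R'_diatomaceous earth = ln(0.0598/0.0498)/(2πk) = 0.1830/(2π·0.107) = 0.2722 m·K/W
  R'_conv,out = 1/(2πr h) = 1/(2π·0.0598·24.7) = 0.1078 m·K/W
ΣR = 4.260×10^-4 + 1.515 + 0.7318 + 0.2722 + 0.1078 = 2.627 m·K/W
Q' = ΔT/ΣR = (442 K − 297.6 K)/2.627 = 54.97 W/m
From the inner boundary to the vermiculite board/diatomaceous earth interface, ΣR_partial = 2.247 m·K/W.
T_interface = T_in − Q'·ΣR_partial = 442 K − (54.97)(2.247) = 318.5 K

T = 318.5 K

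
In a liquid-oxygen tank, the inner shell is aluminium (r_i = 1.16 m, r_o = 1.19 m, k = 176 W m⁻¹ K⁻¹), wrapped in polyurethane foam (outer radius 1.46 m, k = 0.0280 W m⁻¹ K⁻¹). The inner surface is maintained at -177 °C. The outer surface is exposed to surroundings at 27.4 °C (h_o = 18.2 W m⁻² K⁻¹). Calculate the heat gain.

Resistance network (inner→outer):
  R_aluminium = (1/1.16 − 1/1.19)/(4πk) = 0.02173/(4π·176) = 9.826×10^-6 K/W
  R_polyurethane foam = (1/1.19 − 1/1.46)/(4πk) = 0.1554/(4π·0.0280) = 0.4417 K/W
  R_conv,out = 1/(4πr²h) = 1/(4π·1.46²·18.2) = 0.002051 K/W
ΣR = 9.826×10^-6 + 0.4417 + 0.002051 = 0.4438 K/W
Q = ΔT/ΣR = (-177 °C − 27.4 °C)/0.4438 = -461 W
(Negative Q ⇒ heat flows inward; heat gain = 461 W.)

Q = 461 W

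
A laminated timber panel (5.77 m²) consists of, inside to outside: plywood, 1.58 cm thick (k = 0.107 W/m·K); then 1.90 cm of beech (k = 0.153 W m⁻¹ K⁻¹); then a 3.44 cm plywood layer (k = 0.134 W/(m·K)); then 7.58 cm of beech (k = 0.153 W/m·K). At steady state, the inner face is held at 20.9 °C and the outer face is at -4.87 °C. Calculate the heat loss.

Q = 145 W

Series thermal resistances, inner to outer:
  R_plywood = L/(kA) = 0.0158/(0.107·5.77) = 0.02559 K/W
  R_beech = L/(kA) = 0.0190/(0.153·5.77) = 0.02152 K/W
  R_plywood = L/(kA) = 0.0344/(0.134·5.77) = 0.04449 K/W
  R_beech = L/(kA) = 0.0758/(0.153·5.77) = 0.08586 K/W
ΣR = 0.02559 + 0.02152 + 0.04449 + 0.08586 = 0.1775 K/W
Q = ΔT/ΣR = (20.9 °C − -4.87 °C)/0.1775 = 145 W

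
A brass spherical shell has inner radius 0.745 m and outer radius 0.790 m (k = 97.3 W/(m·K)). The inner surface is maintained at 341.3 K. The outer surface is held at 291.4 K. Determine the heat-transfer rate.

Q = 798 kW

Q = 4πk·ΔT/(1/r₁ − 1/r₂) = 4π × 97.3 × 49.9 / (1/0.745 − 1/0.790) = 7.98×10^5 W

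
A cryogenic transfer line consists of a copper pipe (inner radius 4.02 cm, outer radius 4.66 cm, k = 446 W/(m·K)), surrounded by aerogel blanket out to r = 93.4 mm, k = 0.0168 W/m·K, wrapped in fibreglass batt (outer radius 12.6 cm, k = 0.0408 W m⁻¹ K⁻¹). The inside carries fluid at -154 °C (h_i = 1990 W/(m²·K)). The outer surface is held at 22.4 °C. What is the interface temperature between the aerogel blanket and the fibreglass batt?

Resistance network (inner→outer):
  R'_conv,in = 1/(2πr h) = 1/(2π·0.0402·1990) = 0.001989 m·K/W
  R'_copper = ln(0.0466/0.0402)/(2πk) = 0.1477/(2π·446) = 5.272×10^-5 m·K/W
  R'_aerogel blanket = ln(0.0934/0.0466)/(2πk) = 0.6953/(2π·0.0168) = 6.587 m·K/W
  R'_fibreglass batt = ln(0.126/0.0934)/(2πk) = 0.2994/(2π·0.0408) = 1.168 m·K/W
ΣR = 0.001989 + 5.272×10^-5 + 6.587 + 1.168 = 7.757 m·K/W
Q' = ΔT/ΣR = (-154 °C − 22.4 °C)/7.757 = -22.74 W/m
From the inner boundary to the aerogel blanket/fibreglass batt interface, ΣR_partial = 6.589 m·K/W.
T_interface = T_in − Q'·ΣR_partial = -154 °C − (-22.74)(6.589) = -4.2 °C

T = -4.2 °C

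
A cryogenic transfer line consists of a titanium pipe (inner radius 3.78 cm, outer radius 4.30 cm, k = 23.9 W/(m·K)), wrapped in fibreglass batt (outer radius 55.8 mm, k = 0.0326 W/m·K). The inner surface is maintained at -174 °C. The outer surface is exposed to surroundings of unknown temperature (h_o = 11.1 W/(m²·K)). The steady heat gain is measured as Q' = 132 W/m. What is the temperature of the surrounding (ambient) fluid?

Series resistances:
  R'_titanium = ln(0.0430/0.0378)/(2πk) = 0.1289/(2π·23.9) = 8.583×10^-4 m·K/W
  R'_fibreglass batt = ln(0.0558/0.0430)/(2πk) = 0.2606/(2π·0.0326) = 1.272 m·K/W
  R'_conv,out = 1/(2πr h) = 1/(2π·0.0558·11.1) = 0.2570 m·K/W
ΣR = 1.530 m·K/W
ΔT = Q'·ΣR = 132 × 1.530 = 202.0 K
Heat flows inward, so T_out = T_in + ΔT = -174 + 202.0 = 28.0 °C

T_out = 28.0 °C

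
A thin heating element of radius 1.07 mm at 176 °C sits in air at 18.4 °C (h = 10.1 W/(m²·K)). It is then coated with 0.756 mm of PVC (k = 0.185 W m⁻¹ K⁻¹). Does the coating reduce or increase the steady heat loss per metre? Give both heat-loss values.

Critical radius for a cylinder: r_cr = k/h = 0.0183 m = 1.83 cm.
Outer radius after coating: r₂ = 0.00107 + 7.56×10^-4 = 0.001826 m.
Since r₁ < r_cr and r₂ ≤ r_cr, the coating moves toward the maximum at r_cr — heat loss rises.
Bare: R = 1/(2πr₁h) = 14.73 m·K/W; Q = 157.6/14.73 = 10.7 W/m.
Coated: R = R_cond + R_conv = 9.090 m·K/W; Q = 157.6/9.090 = 17.3 W/m.

increases: 10.7 → 17.3 W/m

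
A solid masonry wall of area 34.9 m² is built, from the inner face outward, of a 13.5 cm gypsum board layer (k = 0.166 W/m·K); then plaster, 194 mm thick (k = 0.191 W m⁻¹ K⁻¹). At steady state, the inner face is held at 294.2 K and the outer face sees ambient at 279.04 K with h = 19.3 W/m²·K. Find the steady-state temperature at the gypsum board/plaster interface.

T = 287.6 K

Series thermal resistances, inner to outer:
  R_gypsum board = L/(kA) = 0.135/(0.166·34.9) = 0.02330 K/W
  R_plaster = L/(kA) = 0.194/(0.191·34.9) = 0.02910 K/W
  R_conv,out = 1/(hA) = 1/(19.3·34.9) = 0.001485 K/W
ΣR = 0.02330 + 0.02910 + 0.001485 = 0.05389 K/W
Q = ΔT/ΣR = (294.2 K − 279.04 K)/0.05389 = 281.3 W
From the inner boundary to the gypsum board/plaster interface, ΣR_partial = 0.02330 K/W.
T_interface = T_in − Q·ΣR_partial = 294.2 K − (281.3)(0.02330) = 287.6 K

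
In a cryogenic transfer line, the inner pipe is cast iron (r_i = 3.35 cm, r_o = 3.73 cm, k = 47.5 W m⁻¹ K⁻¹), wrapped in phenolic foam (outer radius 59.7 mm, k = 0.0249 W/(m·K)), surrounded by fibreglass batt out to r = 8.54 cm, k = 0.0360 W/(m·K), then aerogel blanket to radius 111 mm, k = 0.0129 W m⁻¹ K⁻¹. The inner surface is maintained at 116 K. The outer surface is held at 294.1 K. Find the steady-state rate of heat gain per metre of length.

Q' = 22.8 W/m

Treat each layer as a resistance in series:
  R'_cast iron = ln(0.0373/0.0335)/(2πk) = 0.1074/(2π·47.5) = 3.600×10^-4 m·K/W
  R'_phenolic foam = ln(0.0597/0.0373)/(2πk) = 0.4703/(2π·0.0249) = 3.006 m·K/W
  R'_fibreglass batt = ln(0.0854/0.0597)/(2πk) = 0.3580/(2π·0.0360) = 1.583 m·K/W
  R'_aerogel blanket = ln(0.111/0.0854)/(2πk) = 0.2622/(2π·0.0129) = 3.235 m·K/W
ΣR = 3.600×10^-4 + 3.006 + 1.583 + 3.235 = 7.824 m·K/W
Q' = ΔT/ΣR = (116 K − 294.1 K)/7.824 = -22.8 W/m
(Negative Q' ⇒ heat flows inward; heat gain = 22.8 W/m.)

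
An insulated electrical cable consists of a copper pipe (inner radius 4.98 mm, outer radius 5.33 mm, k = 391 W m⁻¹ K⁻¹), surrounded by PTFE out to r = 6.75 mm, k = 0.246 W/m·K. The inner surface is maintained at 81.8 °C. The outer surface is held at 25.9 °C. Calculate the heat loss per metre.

Q' = 366 W/m

Treat each layer as a resistance in series:
  R'_copper = ln(0.00533/0.00498)/(2πk) = 0.06792/(2π·391) = 2.765×10^-5 m·K/W
  R'_PTFE = ln(0.00675/0.00533)/(2πk) = 0.2362/(2π·0.246) = 0.1528 m·K/W
ΣR = 2.765×10^-5 + 0.1528 = 0.1528 m·K/W
Q' = ΔT/ΣR = (81.8 °C − 25.9 °C)/0.1528 = 366 W/m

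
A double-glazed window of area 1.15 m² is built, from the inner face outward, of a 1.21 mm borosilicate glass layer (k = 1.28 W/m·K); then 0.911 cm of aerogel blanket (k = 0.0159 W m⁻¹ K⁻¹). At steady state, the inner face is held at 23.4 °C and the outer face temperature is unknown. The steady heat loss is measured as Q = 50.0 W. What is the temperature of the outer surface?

Sum the resistances:
  R_borosilicate glass = L/(kA) = 0.00121/(1.28·1.15) = 8.220×10^-4 K/W
  R_aerogel blanket = L/(kA) = 0.00911/(0.0159·1.15) = 0.4982 K/W
ΣR = 0.4990 K/W
ΔT = Q·ΣR = 50.0 × 0.4990 = 24.95 K
Heat flows outward, so T_out = T_in − ΔT = 23.4 − 24.95 = -1.55 °C

T_out = -1.55 °C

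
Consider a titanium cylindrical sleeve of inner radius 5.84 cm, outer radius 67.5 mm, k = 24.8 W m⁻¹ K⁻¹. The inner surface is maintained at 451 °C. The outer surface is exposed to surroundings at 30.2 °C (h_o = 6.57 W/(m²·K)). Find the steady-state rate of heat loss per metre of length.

Q' = 1170 W/m

Series thermal resistances, inner to outer:
  R'_titanium = ln(0.0675/0.0584)/(2πk) = 0.1448/(2π·24.8) = 9.293×10^-4 m·K/W
  R'_conv,out = 1/(2πr h) = 1/(2π·0.0675·6.57) = 0.3589 m·K/W
ΣR = 9.293×10^-4 + 0.3589 = 0.3598 m·K/W
Q' = ΔT/ΣR = (451 °C − 30.2 °C)/0.3598 = 1170 W/m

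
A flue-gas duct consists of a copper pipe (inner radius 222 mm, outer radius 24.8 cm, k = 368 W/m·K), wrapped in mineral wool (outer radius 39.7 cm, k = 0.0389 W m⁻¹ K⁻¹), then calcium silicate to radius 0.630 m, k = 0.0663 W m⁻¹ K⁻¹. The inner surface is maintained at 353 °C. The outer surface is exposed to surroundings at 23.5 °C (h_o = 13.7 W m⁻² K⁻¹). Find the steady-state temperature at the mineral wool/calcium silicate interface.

T = 145 °C

Series thermal resistances, inner to outer:
  R'_copper = ln(0.248/0.222)/(2πk) = 0.1108/(2π·368) = 4.790×10^-5 m·K/W
  R'_mineral wool = ln(0.397/0.248)/(2πk) = 0.4705/(2π·0.0389) = 1.925 m·K/W
  R'_calcium silicate = ln(0.630/0.397)/(2πk) = 0.4618/(2π·0.0663) = 1.109 m·K/W
  R'_conv,out = 1/(2πr h) = 1/(2π·0.630·13.7) = 0.01844 m·K/W
ΣR = 4.790×10^-5 + 1.925 + 1.109 + 0.01844 = 3.052 m·K/W
Q' = ΔT/ΣR = (353 °C − 23.5 °C)/3.052 = 108.0 W/m
From the inner boundary to the mineral wool/calcium silicate interface, ΣR_partial = 1.925 m·K/W.
T_interface = T_in − Q'·ΣR_partial = 353 °C − (108.0)(1.925) = 145 °C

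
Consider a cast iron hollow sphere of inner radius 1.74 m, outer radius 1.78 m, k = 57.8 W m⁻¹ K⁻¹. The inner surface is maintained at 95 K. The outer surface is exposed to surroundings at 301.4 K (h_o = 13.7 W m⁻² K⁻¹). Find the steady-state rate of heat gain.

Q = 112 kW

Resistance network (inner→outer):
  R_cast iron = (1/1.74 − 1/1.78)/(4πk) = 0.01291/(4π·57.8) = 1.778×10^-5 K/W
  R_conv,out = 1/(4πr²h) = 1/(4π·1.78²·13.7) = 0.001833 K/W
ΣR = 1.778×10^-5 + 0.001833 = 0.001851 K/W
Q = ΔT/ΣR = (95 K − 301.4 K)/0.001851 = -1.12×10^5 W
(Negative Q ⇒ heat flows inward; heat gain = 1.12×10^5 W.)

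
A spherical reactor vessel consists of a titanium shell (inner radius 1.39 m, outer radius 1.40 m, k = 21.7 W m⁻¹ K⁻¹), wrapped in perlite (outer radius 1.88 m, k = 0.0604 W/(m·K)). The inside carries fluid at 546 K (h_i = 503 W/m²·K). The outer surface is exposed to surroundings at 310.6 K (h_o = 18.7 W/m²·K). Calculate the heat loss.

Q = 974 W

Resistance network (inner→outer):
  R_conv,in = 1/(4πr²h) = 1/(4π·1.39²·503) = 8.188×10^-5 K/W
  R_titanium = (1/1.39 − 1/1.40)/(4πk) = 0.005139/(4π·21.7) = 1.884×10^-5 K/W
  R_perlite = (1/1.40 − 1/1.88)/(4πk) = 0.1824/(4π·0.0604) = 0.2403 K/W
  R_conv,out = 1/(4πr²h) = 1/(4π·1.88²·18.7) = 0.001204 K/W
ΣR = 8.188×10^-5 + 1.884×10^-5 + 0.2403 + 0.001204 = 0.2416 K/W
Q = ΔT/ΣR = (546 K − 310.6 K)/0.2416 = 974 W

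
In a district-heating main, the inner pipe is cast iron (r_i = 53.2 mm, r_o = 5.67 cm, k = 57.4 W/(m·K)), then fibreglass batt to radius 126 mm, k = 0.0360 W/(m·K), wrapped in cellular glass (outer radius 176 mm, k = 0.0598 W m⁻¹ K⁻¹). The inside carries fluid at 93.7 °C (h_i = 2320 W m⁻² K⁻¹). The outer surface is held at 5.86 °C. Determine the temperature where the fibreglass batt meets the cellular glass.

Series thermal resistances, inner to outer:
  R'_conv,in = 1/(2πr h) = 1/(2π·0.0532·2320) = 0.001289 m·K/W
  R'_cast iron = ln(0.0567/0.0532)/(2πk) = 0.06372/(2π·57.4) = 1.767×10^-4 m·K/W
  R'_fibreglass batt = ln(0.126/0.0567)/(2πk) = 0.7985/(2π·0.0360) = 3.530 m·K/W
  R'_cellular glass = ln(0.176/0.126)/(2πk) = 0.3342/(2π·0.0598) = 0.8895 m·K/W
ΣR = 0.001289 + 1.767×10^-4 + 3.530 + 0.8895 = 4.421 m·K/W
Q' = ΔT/ΣR = (93.7 °C − 5.86 °C)/4.421 = 19.87 W/m
From the inner boundary to the fibreglass batt/cellular glass interface, ΣR_partial = 3.531 m·K/W.
T_interface = T_in − Q'·ΣR_partial = 93.7 °C − (19.87)(3.531) = 23.5 °C

T = 23.5 °C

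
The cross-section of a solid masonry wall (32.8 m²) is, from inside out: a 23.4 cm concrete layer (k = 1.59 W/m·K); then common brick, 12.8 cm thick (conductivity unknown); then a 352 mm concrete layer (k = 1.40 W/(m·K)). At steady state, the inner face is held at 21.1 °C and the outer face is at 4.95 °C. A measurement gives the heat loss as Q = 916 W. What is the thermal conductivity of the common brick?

ΣR = ΔT/Q = |21.1 − 4.95|/916 = 0.01763 K/W
Known resistances:
  R_concrete = L/(kA) = 0.234/(1.59·32.8) = 0.004487 K/W
  R_concrete = L/(kA) = 0.352/(1.40·32.8) = 0.007666 K/W
R_common brick = ΣR − ΣR_known = 0.01763 − 0.01215 = 0.005480 K/W
L/(kA) = 0.005480 ⇒ k = 0.128/(0.005480·32.8) = 0.712 W/m·K

k = 0.712 W/m·K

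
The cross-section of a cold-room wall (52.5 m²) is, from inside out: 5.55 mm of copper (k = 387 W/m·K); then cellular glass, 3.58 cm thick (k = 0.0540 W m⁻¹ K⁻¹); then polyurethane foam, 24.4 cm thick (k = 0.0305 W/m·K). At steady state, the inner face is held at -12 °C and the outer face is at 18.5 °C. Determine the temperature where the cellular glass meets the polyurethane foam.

Series thermal resistances, inner to outer:
  R_copper = L/(kA) = 0.00555/(387·52.5) = 2.732×10^-7 K/W
  R_cellular glass = L/(kA) = 0.0358/(0.0540·52.5) = 0.01263 K/W
  R_polyurethane foam = L/(kA) = 0.244/(0.0305·52.5) = 0.1524 K/W
ΣR = 2.732×10^-7 + 0.01263 + 0.1524 = 0.1650 K/W
Q = ΔT/ΣR = (-12 °C − 18.5 °C)/0.1650 = -184.8 W
From the inner boundary to the cellular glass/polyurethane foam interface, ΣR_partial = 0.01263 K/W.
T_interface = T_in − Q·ΣR_partial = -12 °C − (-184.8)(0.01263) = -9.67 °C

T = -9.67 °C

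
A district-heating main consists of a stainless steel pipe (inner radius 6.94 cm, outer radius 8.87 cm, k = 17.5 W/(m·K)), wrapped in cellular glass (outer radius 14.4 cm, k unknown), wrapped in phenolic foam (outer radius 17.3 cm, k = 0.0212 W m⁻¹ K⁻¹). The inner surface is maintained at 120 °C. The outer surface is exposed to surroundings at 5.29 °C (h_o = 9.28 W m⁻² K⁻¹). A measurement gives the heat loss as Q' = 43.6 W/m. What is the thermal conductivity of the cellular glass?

k = 0.0669 W/m·K

ΣR = ΔT/Q' = |120 − 5.29|/43.6 = 2.631 m·K/W
Known resistances:
  R'_stainless steel = ln(0.0887/0.0694)/(2πk) = 0.2454/(2π·17.5) = 0.002232 m·K/W
  R'_phenolic foam = ln(0.173/0.144)/(2πk) = 0.1835/(2π·0.0212) = 1.377 m·K/W
  R'_conv,out = 1/(2πr h) = 1/(2π·0.173·9.28) = 0.09913 m·K/W
R_cellular glass = ΣR − ΣR_known = 2.631 − 1.478 = 1.153 m·K/W
ln(r₂/r₁)/(2πk) = 1.153 ⇒ k = 0.4846/(2π·1.153) = 0.0669 W/m·K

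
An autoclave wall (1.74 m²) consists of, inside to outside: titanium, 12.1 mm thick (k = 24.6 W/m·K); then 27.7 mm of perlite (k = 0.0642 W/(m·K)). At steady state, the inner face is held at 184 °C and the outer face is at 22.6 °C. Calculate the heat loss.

Q = 650 W

Treat each layer as a resistance in series:
  R_titanium = L/(kA) = 0.0121/(24.6·1.74) = 2.827×10^-4 K/W
  R_perlite = L/(kA) = 0.0277/(0.0642·1.74) = 0.2480 K/W
ΣR = 2.827×10^-4 + 0.2480 = 0.2483 K/W
Q = ΔT/ΣR = (184 °C − 22.6 °C)/0.2483 = 650 W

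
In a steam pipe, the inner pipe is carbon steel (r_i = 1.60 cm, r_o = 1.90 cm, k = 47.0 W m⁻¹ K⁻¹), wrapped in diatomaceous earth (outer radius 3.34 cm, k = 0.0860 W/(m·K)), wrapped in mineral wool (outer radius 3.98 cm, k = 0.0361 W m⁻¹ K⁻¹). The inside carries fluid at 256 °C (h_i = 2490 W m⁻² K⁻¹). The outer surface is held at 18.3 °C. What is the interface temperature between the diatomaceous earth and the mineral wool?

Series thermal resistances, inner to outer:
  R'_conv,in = 1/(2πr h) = 1/(2π·0.0160·2490) = 0.003995 m·K/W
  R'_carbon steel = ln(0.0190/0.0160)/(2πk) = 0.1719/(2π·47.0) = 5.819×10^-4 m·K/W
  R'_diatomaceous earth = ln(0.0334/0.0190)/(2πk) = 0.5641/(2π·0.0860) = 1.044 m·K/W
  R'_mineral wool = ln(0.0398/0.0334)/(2πk) = 0.1753/(2π·0.0361) = 0.7729 m·K/W
ΣR = 0.003995 + 5.819×10^-4 + 1.044 + 0.7729 = 1.821 m·K/W
Q' = ΔT/ΣR = (256 °C − 18.3 °C)/1.821 = 130.5 W/m
From the inner boundary to the diatomaceous earth/mineral wool interface, ΣR_partial = 1.049 m·K/W.
T_interface = T_in − Q'·ΣR_partial = 256 °C − (130.5)(1.049) = 119 °C

T = 119 °C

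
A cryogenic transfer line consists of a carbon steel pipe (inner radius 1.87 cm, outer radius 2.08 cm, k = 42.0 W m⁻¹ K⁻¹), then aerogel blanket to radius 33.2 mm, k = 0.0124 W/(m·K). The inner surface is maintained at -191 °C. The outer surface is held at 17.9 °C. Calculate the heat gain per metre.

Series thermal resistances, inner to outer:
  R'_carbon steel = ln(0.0208/0.0187)/(2πk) = 0.1064/(2π·42.0) = 4.033×10^-4 m·K/W
  R'_aerogel blanket = ln(0.0332/0.0208)/(2πk) = 0.4676/(2π·0.0124) = 6.002 m·K/W
ΣR = 4.033×10^-4 + 6.002 = 6.002 m·K/W
Q' = ΔT/ΣR = (-191 °C − 17.9 °C)/6.002 = -34.8 W/m
(Negative Q' ⇒ heat flows inward; heat gain = 34.8 W/m.)

Q' = 34.8 W/m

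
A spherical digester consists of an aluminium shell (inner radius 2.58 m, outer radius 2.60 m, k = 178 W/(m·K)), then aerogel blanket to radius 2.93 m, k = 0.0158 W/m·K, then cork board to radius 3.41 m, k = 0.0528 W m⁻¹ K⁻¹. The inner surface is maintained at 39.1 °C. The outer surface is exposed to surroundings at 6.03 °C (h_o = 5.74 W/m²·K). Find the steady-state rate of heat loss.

Q = 113 W

Treat each layer as a resistance in series:
  R_aluminium = (1/2.58 − 1/2.60)/(4πk) = 0.002982/(4π·178) = 1.333×10^-6 K/W
  R_aerogel blanket = (1/2.60 − 1/2.93)/(4πk) = 0.04332/(4π·0.0158) = 0.2182 K/W
  R_cork board = (1/2.93 − 1/3.41)/(4πk) = 0.04804/(4π·0.0528) = 0.07241 K/W
  R_conv,out = 1/(4πr²h) = 1/(4π·3.41²·5.74) = 0.001192 K/W
ΣR = 1.333×10^-6 + 0.2182 + 0.07241 + 0.001192 = 0.2918 K/W
Q = ΔT/ΣR = (39.1 °C − 6.03 °C)/0.2918 = 113 W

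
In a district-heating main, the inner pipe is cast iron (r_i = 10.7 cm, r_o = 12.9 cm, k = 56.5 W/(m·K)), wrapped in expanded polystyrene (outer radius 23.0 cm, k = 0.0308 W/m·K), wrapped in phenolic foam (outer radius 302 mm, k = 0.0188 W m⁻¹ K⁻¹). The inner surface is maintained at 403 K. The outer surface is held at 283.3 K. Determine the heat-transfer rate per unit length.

Resistance network (inner→outer):
  R'_cast iron = ln(0.129/0.107)/(2πk) = 0.1870/(2π·56.5) = 5.267×10^-4 m·K/W
  R'_expanded polystyrene = ln(0.230/0.129)/(2πk) = 0.5783/(2π·0.0308) = 2.988 m·K/W
  R'_phenolic foam = ln(0.302/0.230)/(2πk) = 0.2723/(2π·0.0188) = 2.306 m·K/W
ΣR = 5.267×10^-4 + 2.988 + 2.306 = 5.295 m·K/W
Q' = ΔT/ΣR = (403 K − 283.3 K)/5.295 = 22.6 W/m

Q' = 22.6 W/m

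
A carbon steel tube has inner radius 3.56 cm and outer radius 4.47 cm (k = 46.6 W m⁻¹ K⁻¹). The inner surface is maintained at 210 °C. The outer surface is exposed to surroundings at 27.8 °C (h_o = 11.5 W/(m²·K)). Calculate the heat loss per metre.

Resistance network (inner→outer):
  R'_carbon steel = ln(0.0447/0.0356)/(2πk) = 0.2276/(2π·46.6) = 7.774×10^-4 m·K/W
  R'_conv,out = 1/(2πr h) = 1/(2π·0.0447·11.5) = 0.3096 m·K/W
ΣR = 7.774×10^-4 + 0.3096 = 0.3104 m·K/W
Q' = ΔT/ΣR = (210 °C − 27.8 °C)/0.3104 = 587 W/m

Q' = 587 W/m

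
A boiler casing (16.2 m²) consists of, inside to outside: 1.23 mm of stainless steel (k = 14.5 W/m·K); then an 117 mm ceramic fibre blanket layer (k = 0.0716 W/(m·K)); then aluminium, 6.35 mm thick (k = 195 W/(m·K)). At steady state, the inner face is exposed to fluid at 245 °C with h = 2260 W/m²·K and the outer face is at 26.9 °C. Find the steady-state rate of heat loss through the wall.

Resistance network (inner→outer):
  R_conv,in = 1/(hA) = 1/(2260·16.2) = 2.731×10^-5 K/W
  R_stainless steel = L/(kA) = 0.00123/(14.5·16.2) = 5.236×10^-6 K/W
  R_ceramic fibre blanket = L/(kA) = 0.117/(0.0716·16.2) = 0.1009 K/W
  R_aluminium = L/(kA) = 0.00635/(195·16.2) = 2.010×10^-6 K/W
ΣR = 2.731×10^-5 + 5.236×10^-6 + 0.1009 + 2.010×10^-6 = 0.1009 K/W
Q = ΔT/ΣR = (245 °C − 26.9 °C)/0.1009 = 2160 W

Q = 2160 W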